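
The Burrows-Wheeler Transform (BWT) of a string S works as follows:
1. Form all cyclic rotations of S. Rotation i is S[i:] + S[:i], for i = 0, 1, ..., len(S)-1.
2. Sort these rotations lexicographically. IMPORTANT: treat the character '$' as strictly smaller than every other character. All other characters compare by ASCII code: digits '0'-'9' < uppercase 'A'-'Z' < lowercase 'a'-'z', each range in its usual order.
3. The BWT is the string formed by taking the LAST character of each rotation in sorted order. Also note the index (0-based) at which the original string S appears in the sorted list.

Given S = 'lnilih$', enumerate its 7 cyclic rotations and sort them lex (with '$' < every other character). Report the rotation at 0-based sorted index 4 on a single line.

Answer: lih$lni

Derivation:
All 7 rotations (rotation i = S[i:]+S[:i]):
  rot[0] = lnilih$
  rot[1] = nilih$l
  rot[2] = ilih$ln
  rot[3] = lih$lni
  rot[4] = ih$lnil
  rot[5] = h$lnili
  rot[6] = $lnilih
Sorted (with $ < everything):
  sorted[0] = $lnilih
  sorted[1] = h$lnili
  sorted[2] = ih$lnil
  sorted[3] = ilih$ln
  sorted[4] = lih$lni
  sorted[5] = lnilih$
  sorted[6] = nilih$l
sorted[4] = lih$lni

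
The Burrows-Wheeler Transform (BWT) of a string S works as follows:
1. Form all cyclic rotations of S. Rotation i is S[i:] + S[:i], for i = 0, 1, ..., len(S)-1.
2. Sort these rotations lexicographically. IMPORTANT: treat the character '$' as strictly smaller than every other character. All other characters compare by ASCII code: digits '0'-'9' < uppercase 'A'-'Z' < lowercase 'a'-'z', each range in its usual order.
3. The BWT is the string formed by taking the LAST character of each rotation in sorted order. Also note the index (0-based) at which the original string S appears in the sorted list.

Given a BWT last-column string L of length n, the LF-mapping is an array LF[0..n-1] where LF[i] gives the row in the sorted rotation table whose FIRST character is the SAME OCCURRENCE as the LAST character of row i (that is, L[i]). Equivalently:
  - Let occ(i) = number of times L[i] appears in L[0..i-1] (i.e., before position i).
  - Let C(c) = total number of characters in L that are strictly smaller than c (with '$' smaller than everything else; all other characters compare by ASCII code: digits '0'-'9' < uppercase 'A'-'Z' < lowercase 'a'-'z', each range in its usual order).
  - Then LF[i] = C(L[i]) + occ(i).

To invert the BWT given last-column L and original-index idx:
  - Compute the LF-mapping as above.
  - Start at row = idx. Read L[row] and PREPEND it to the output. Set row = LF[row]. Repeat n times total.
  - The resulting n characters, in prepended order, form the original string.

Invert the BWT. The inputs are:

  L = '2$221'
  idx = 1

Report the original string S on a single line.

Answer: 1222$

Derivation:
LF mapping: 2 0 3 4 1
Walk LF starting at row 1, prepending L[row]:
  step 1: row=1, L[1]='$', prepend. Next row=LF[1]=0
  step 2: row=0, L[0]='2', prepend. Next row=LF[0]=2
  step 3: row=2, L[2]='2', prepend. Next row=LF[2]=3
  step 4: row=3, L[3]='2', prepend. Next row=LF[3]=4
  step 5: row=4, L[4]='1', prepend. Next row=LF[4]=1
Reversed output: 1222$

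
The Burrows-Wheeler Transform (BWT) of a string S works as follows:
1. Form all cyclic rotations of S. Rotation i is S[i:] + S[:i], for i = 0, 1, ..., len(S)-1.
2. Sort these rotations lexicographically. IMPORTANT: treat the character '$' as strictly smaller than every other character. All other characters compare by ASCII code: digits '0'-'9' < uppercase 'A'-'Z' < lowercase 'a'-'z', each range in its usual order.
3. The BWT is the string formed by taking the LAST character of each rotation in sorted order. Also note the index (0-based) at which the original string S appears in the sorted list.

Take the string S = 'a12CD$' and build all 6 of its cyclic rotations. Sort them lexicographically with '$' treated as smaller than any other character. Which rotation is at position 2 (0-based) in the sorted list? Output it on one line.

Answer: 2CD$a1

Derivation:
All 6 rotations (rotation i = S[i:]+S[:i]):
  rot[0] = a12CD$
  rot[1] = 12CD$a
  rot[2] = 2CD$a1
  rot[3] = CD$a12
  rot[4] = D$a12C
  rot[5] = $a12CD
Sorted (with $ < everything):
  sorted[0] = $a12CD
  sorted[1] = 12CD$a
  sorted[2] = 2CD$a1
  sorted[3] = CD$a12
  sorted[4] = D$a12C
  sorted[5] = a12CD$
sorted[2] = 2CD$a1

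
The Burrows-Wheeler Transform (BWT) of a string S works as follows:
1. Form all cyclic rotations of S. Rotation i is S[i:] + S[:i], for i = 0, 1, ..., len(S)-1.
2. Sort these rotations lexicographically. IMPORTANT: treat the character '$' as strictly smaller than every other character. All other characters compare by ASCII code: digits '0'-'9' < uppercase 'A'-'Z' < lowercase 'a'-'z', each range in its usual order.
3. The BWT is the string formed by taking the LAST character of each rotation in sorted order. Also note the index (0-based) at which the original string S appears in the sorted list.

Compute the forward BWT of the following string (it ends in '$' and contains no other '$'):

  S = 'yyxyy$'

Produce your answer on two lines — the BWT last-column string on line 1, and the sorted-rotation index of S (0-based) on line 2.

Answer: yyyyx$
5

Derivation:
All 6 rotations (rotation i = S[i:]+S[:i]):
  rot[0] = yyxyy$
  rot[1] = yxyy$y
  rot[2] = xyy$yy
  rot[3] = yy$yyx
  rot[4] = y$yyxy
  rot[5] = $yyxyy
Sorted (with $ < everything):
  sorted[0] = $yyxyy  (last char: 'y')
  sorted[1] = xyy$yy  (last char: 'y')
  sorted[2] = y$yyxy  (last char: 'y')
  sorted[3] = yxyy$y  (last char: 'y')
  sorted[4] = yy$yyx  (last char: 'x')
  sorted[5] = yyxyy$  (last char: '$')
Last column: yyyyx$
Original string S is at sorted index 5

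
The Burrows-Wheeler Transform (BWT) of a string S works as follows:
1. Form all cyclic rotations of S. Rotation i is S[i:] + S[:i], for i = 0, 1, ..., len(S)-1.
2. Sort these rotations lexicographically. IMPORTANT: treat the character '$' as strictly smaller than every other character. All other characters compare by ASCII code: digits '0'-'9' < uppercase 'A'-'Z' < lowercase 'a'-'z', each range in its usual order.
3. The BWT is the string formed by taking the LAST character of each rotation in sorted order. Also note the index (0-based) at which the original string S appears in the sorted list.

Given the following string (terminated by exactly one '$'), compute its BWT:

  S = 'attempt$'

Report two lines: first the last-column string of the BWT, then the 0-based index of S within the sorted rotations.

All 8 rotations (rotation i = S[i:]+S[:i]):
  rot[0] = attempt$
  rot[1] = ttempt$a
  rot[2] = tempt$at
  rot[3] = empt$att
  rot[4] = mpt$atte
  rot[5] = pt$attem
  rot[6] = t$attemp
  rot[7] = $attempt
Sorted (with $ < everything):
  sorted[0] = $attempt  (last char: 't')
  sorted[1] = attempt$  (last char: '$')
  sorted[2] = empt$att  (last char: 't')
  sorted[3] = mpt$atte  (last char: 'e')
  sorted[4] = pt$attem  (last char: 'm')
  sorted[5] = t$attemp  (last char: 'p')
  sorted[6] = tempt$at  (last char: 't')
  sorted[7] = ttempt$a  (last char: 'a')
Last column: t$tempta
Original string S is at sorted index 1

Answer: t$tempta
1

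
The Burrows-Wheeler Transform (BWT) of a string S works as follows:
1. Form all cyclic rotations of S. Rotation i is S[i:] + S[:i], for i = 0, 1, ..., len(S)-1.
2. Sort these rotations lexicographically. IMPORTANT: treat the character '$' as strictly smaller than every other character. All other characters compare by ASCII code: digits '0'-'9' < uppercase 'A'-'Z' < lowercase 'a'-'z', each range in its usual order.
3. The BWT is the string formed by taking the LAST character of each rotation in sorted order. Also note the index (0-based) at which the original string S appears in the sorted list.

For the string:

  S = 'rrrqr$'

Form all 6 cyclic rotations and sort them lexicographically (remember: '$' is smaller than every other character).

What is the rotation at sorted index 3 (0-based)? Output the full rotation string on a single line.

All 6 rotations (rotation i = S[i:]+S[:i]):
  rot[0] = rrrqr$
  rot[1] = rrqr$r
  rot[2] = rqr$rr
  rot[3] = qr$rrr
  rot[4] = r$rrrq
  rot[5] = $rrrqr
Sorted (with $ < everything):
  sorted[0] = $rrrqr
  sorted[1] = qr$rrr
  sorted[2] = r$rrrq
  sorted[3] = rqr$rr
  sorted[4] = rrqr$r
  sorted[5] = rrrqr$
sorted[3] = rqr$rr

Answer: rqr$rr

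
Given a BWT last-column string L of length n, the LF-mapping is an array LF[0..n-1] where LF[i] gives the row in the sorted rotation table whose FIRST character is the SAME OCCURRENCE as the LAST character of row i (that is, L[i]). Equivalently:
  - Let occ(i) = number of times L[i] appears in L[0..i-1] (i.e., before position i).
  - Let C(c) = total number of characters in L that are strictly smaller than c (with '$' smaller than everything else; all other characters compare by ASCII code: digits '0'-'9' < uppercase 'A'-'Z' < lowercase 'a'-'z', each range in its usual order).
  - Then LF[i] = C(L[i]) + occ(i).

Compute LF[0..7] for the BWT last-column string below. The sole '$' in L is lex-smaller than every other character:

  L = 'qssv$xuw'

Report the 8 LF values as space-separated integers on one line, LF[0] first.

Char counts: '$':1, 'q':1, 's':2, 'u':1, 'v':1, 'w':1, 'x':1
C (first-col start): C('$')=0, C('q')=1, C('s')=2, C('u')=4, C('v')=5, C('w')=6, C('x')=7
L[0]='q': occ=0, LF[0]=C('q')+0=1+0=1
L[1]='s': occ=0, LF[1]=C('s')+0=2+0=2
L[2]='s': occ=1, LF[2]=C('s')+1=2+1=3
L[3]='v': occ=0, LF[3]=C('v')+0=5+0=5
L[4]='$': occ=0, LF[4]=C('$')+0=0+0=0
L[5]='x': occ=0, LF[5]=C('x')+0=7+0=7
L[6]='u': occ=0, LF[6]=C('u')+0=4+0=4
L[7]='w': occ=0, LF[7]=C('w')+0=6+0=6

Answer: 1 2 3 5 0 7 4 6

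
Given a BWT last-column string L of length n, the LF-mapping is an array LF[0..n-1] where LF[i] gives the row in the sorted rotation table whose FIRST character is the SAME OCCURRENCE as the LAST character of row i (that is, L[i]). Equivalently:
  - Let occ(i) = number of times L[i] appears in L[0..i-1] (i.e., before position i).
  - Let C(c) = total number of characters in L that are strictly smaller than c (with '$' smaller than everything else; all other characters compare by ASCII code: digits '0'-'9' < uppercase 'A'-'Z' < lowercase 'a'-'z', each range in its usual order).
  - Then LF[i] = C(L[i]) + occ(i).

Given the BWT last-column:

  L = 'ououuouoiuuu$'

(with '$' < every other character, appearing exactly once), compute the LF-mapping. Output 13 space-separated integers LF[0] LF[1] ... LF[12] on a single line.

Answer: 2 6 3 7 8 4 9 5 1 10 11 12 0

Derivation:
Char counts: '$':1, 'i':1, 'o':4, 'u':7
C (first-col start): C('$')=0, C('i')=1, C('o')=2, C('u')=6
L[0]='o': occ=0, LF[0]=C('o')+0=2+0=2
L[1]='u': occ=0, LF[1]=C('u')+0=6+0=6
L[2]='o': occ=1, LF[2]=C('o')+1=2+1=3
L[3]='u': occ=1, LF[3]=C('u')+1=6+1=7
L[4]='u': occ=2, LF[4]=C('u')+2=6+2=8
L[5]='o': occ=2, LF[5]=C('o')+2=2+2=4
L[6]='u': occ=3, LF[6]=C('u')+3=6+3=9
L[7]='o': occ=3, LF[7]=C('o')+3=2+3=5
L[8]='i': occ=0, LF[8]=C('i')+0=1+0=1
L[9]='u': occ=4, LF[9]=C('u')+4=6+4=10
L[10]='u': occ=5, LF[10]=C('u')+5=6+5=11
L[11]='u': occ=6, LF[11]=C('u')+6=6+6=12
L[12]='$': occ=0, LF[12]=C('$')+0=0+0=0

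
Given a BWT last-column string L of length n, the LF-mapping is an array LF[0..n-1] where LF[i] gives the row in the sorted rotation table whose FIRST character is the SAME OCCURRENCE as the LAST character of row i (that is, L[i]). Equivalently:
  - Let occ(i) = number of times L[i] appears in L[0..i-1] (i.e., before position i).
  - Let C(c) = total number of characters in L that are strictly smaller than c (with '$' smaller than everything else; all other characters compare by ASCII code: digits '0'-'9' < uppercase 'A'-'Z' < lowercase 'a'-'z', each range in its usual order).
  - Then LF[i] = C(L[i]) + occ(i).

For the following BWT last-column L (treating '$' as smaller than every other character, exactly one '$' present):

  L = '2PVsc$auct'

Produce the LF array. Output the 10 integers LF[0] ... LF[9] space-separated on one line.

Char counts: '$':1, '2':1, 'P':1, 'V':1, 'a':1, 'c':2, 's':1, 't':1, 'u':1
C (first-col start): C('$')=0, C('2')=1, C('P')=2, C('V')=3, C('a')=4, C('c')=5, C('s')=7, C('t')=8, C('u')=9
L[0]='2': occ=0, LF[0]=C('2')+0=1+0=1
L[1]='P': occ=0, LF[1]=C('P')+0=2+0=2
L[2]='V': occ=0, LF[2]=C('V')+0=3+0=3
L[3]='s': occ=0, LF[3]=C('s')+0=7+0=7
L[4]='c': occ=0, LF[4]=C('c')+0=5+0=5
L[5]='$': occ=0, LF[5]=C('$')+0=0+0=0
L[6]='a': occ=0, LF[6]=C('a')+0=4+0=4
L[7]='u': occ=0, LF[7]=C('u')+0=9+0=9
L[8]='c': occ=1, LF[8]=C('c')+1=5+1=6
L[9]='t': occ=0, LF[9]=C('t')+0=8+0=8

Answer: 1 2 3 7 5 0 4 9 6 8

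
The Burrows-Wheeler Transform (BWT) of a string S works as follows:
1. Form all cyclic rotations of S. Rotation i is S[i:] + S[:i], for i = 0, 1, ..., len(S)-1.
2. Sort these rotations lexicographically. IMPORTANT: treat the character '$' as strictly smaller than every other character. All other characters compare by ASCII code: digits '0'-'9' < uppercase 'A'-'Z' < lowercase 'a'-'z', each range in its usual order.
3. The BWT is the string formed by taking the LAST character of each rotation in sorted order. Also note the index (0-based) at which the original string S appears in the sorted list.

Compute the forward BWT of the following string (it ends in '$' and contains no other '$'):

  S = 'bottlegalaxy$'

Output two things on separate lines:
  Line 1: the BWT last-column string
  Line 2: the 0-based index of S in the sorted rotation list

Answer: ygl$leatbtoax
3

Derivation:
All 13 rotations (rotation i = S[i:]+S[:i]):
  rot[0] = bottlegalaxy$
  rot[1] = ottlegalaxy$b
  rot[2] = ttlegalaxy$bo
  rot[3] = tlegalaxy$bot
  rot[4] = legalaxy$bott
  rot[5] = egalaxy$bottl
  rot[6] = galaxy$bottle
  rot[7] = alaxy$bottleg
  rot[8] = laxy$bottlega
  rot[9] = axy$bottlegal
  rot[10] = xy$bottlegala
  rot[11] = y$bottlegalax
  rot[12] = $bottlegalaxy
Sorted (with $ < everything):
  sorted[0] = $bottlegalaxy  (last char: 'y')
  sorted[1] = alaxy$bottleg  (last char: 'g')
  sorted[2] = axy$bottlegal  (last char: 'l')
  sorted[3] = bottlegalaxy$  (last char: '$')
  sorted[4] = egalaxy$bottl  (last char: 'l')
  sorted[5] = galaxy$bottle  (last char: 'e')
  sorted[6] = laxy$bottlega  (last char: 'a')
  sorted[7] = legalaxy$bott  (last char: 't')
  sorted[8] = ottlegalaxy$b  (last char: 'b')
  sorted[9] = tlegalaxy$bot  (last char: 't')
  sorted[10] = ttlegalaxy$bo  (last char: 'o')
  sorted[11] = xy$bottlegala  (last char: 'a')
  sorted[12] = y$bottlegalax  (last char: 'x')
Last column: ygl$leatbtoax
Original string S is at sorted index 3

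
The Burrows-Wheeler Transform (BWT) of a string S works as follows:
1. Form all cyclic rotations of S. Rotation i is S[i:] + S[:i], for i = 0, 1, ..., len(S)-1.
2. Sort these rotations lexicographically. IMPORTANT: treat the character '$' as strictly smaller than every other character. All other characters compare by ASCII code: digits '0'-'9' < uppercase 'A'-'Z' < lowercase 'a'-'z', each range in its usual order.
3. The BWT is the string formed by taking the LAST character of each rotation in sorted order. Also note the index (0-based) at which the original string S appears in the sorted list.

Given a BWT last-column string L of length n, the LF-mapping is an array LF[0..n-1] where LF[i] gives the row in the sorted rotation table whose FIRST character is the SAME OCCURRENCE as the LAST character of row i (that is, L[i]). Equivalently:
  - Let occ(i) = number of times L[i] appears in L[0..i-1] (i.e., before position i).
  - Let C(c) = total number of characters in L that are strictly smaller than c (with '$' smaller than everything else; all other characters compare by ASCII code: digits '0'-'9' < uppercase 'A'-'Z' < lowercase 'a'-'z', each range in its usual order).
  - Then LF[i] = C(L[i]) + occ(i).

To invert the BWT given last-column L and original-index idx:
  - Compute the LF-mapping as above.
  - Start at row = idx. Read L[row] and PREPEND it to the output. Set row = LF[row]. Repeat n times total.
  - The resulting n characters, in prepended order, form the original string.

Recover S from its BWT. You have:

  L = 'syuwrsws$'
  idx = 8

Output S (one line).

Answer: yrswwsus$

Derivation:
LF mapping: 2 8 5 6 1 3 7 4 0
Walk LF starting at row 8, prepending L[row]:
  step 1: row=8, L[8]='$', prepend. Next row=LF[8]=0
  step 2: row=0, L[0]='s', prepend. Next row=LF[0]=2
  step 3: row=2, L[2]='u', prepend. Next row=LF[2]=5
  step 4: row=5, L[5]='s', prepend. Next row=LF[5]=3
  step 5: row=3, L[3]='w', prepend. Next row=LF[3]=6
  step 6: row=6, L[6]='w', prepend. Next row=LF[6]=7
  step 7: row=7, L[7]='s', prepend. Next row=LF[7]=4
  step 8: row=4, L[4]='r', prepend. Next row=LF[4]=1
  step 9: row=1, L[1]='y', prepend. Next row=LF[1]=8
Reversed output: yrswwsus$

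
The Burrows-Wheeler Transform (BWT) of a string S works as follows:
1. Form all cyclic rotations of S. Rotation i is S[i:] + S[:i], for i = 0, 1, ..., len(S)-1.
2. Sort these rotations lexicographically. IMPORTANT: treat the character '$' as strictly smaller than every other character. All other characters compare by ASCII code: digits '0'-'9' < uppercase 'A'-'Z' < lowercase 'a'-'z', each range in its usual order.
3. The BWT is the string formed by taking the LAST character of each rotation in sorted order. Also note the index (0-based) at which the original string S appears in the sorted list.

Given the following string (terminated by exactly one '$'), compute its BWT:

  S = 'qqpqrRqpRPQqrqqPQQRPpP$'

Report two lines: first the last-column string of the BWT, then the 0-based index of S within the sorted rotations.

Answer: PpqRRPQPpQrPqqqRqr$pQqq
18

Derivation:
All 23 rotations (rotation i = S[i:]+S[:i]):
  rot[0] = qqpqrRqpRPQqrqqPQQRPpP$
  rot[1] = qpqrRqpRPQqrqqPQQRPpP$q
  rot[2] = pqrRqpRPQqrqqPQQRPpP$qq
  rot[3] = qrRqpRPQqrqqPQQRPpP$qqp
  rot[4] = rRqpRPQqrqqPQQRPpP$qqpq
  rot[5] = RqpRPQqrqqPQQRPpP$qqpqr
  rot[6] = qpRPQqrqqPQQRPpP$qqpqrR
  rot[7] = pRPQqrqqPQQRPpP$qqpqrRq
  rot[8] = RPQqrqqPQQRPpP$qqpqrRqp
  rot[9] = PQqrqqPQQRPpP$qqpqrRqpR
  rot[10] = QqrqqPQQRPpP$qqpqrRqpRP
  rot[11] = qrqqPQQRPpP$qqpqrRqpRPQ
  rot[12] = rqqPQQRPpP$qqpqrRqpRPQq
  rot[13] = qqPQQRPpP$qqpqrRqpRPQqr
  rot[14] = qPQQRPpP$qqpqrRqpRPQqrq
  rot[15] = PQQRPpP$qqpqrRqpRPQqrqq
  rot[16] = QQRPpP$qqpqrRqpRPQqrqqP
  rot[17] = QRPpP$qqpqrRqpRPQqrqqPQ
  rot[18] = RPpP$qqpqrRqpRPQqrqqPQQ
  rot[19] = PpP$qqpqrRqpRPQqrqqPQQR
  rot[20] = pP$qqpqrRqpRPQqrqqPQQRP
  rot[21] = P$qqpqrRqpRPQqrqqPQQRPp
  rot[22] = $qqpqrRqpRPQqrqqPQQRPpP
Sorted (with $ < everything):
  sorted[0] = $qqpqrRqpRPQqrqqPQQRPpP  (last char: 'P')
  sorted[1] = P$qqpqrRqpRPQqrqqPQQRPp  (last char: 'p')
  sorted[2] = PQQRPpP$qqpqrRqpRPQqrqq  (last char: 'q')
  sorted[3] = PQqrqqPQQRPpP$qqpqrRqpR  (last char: 'R')
  sorted[4] = PpP$qqpqrRqpRPQqrqqPQQR  (last char: 'R')
  sorted[5] = QQRPpP$qqpqrRqpRPQqrqqP  (last char: 'P')
  sorted[6] = QRPpP$qqpqrRqpRPQqrqqPQ  (last char: 'Q')
  sorted[7] = QqrqqPQQRPpP$qqpqrRqpRP  (last char: 'P')
  sorted[8] = RPQqrqqPQQRPpP$qqpqrRqp  (last char: 'p')
  sorted[9] = RPpP$qqpqrRqpRPQqrqqPQQ  (last char: 'Q')
  sorted[10] = RqpRPQqrqqPQQRPpP$qqpqr  (last char: 'r')
  sorted[11] = pP$qqpqrRqpRPQqrqqPQQRP  (last char: 'P')
  sorted[12] = pRPQqrqqPQQRPpP$qqpqrRq  (last char: 'q')
  sorted[13] = pqrRqpRPQqrqqPQQRPpP$qq  (last char: 'q')
  sorted[14] = qPQQRPpP$qqpqrRqpRPQqrq  (last char: 'q')
  sorted[15] = qpRPQqrqqPQQRPpP$qqpqrR  (last char: 'R')
  sorted[16] = qpqrRqpRPQqrqqPQQRPpP$q  (last char: 'q')
  sorted[17] = qqPQQRPpP$qqpqrRqpRPQqr  (last char: 'r')
  sorted[18] = qqpqrRqpRPQqrqqPQQRPpP$  (last char: '$')
  sorted[19] = qrRqpRPQqrqqPQQRPpP$qqp  (last char: 'p')
  sorted[20] = qrqqPQQRPpP$qqpqrRqpRPQ  (last char: 'Q')
  sorted[21] = rRqpRPQqrqqPQQRPpP$qqpq  (last char: 'q')
  sorted[22] = rqqPQQRPpP$qqpqrRqpRPQq  (last char: 'q')
Last column: PpqRRPQPpQrPqqqRqr$pQqq
Original string S is at sorted index 18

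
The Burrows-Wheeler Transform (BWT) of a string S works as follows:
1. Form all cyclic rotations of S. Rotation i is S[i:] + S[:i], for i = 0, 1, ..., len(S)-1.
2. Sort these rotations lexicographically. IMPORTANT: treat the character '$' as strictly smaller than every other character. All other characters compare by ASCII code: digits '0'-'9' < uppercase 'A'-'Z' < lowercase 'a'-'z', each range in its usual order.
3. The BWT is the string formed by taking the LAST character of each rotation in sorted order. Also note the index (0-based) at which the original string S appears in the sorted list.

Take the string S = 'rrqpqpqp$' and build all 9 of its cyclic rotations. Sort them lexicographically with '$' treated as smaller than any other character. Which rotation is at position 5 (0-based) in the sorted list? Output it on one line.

Answer: qpqp$rrqp

Derivation:
All 9 rotations (rotation i = S[i:]+S[:i]):
  rot[0] = rrqpqpqp$
  rot[1] = rqpqpqp$r
  rot[2] = qpqpqp$rr
  rot[3] = pqpqp$rrq
  rot[4] = qpqp$rrqp
  rot[5] = pqp$rrqpq
  rot[6] = qp$rrqpqp
  rot[7] = p$rrqpqpq
  rot[8] = $rrqpqpqp
Sorted (with $ < everything):
  sorted[0] = $rrqpqpqp
  sorted[1] = p$rrqpqpq
  sorted[2] = pqp$rrqpq
  sorted[3] = pqpqp$rrq
  sorted[4] = qp$rrqpqp
  sorted[5] = qpqp$rrqp
  sorted[6] = qpqpqp$rr
  sorted[7] = rqpqpqp$r
  sorted[8] = rrqpqpqp$
sorted[5] = qpqp$rrqp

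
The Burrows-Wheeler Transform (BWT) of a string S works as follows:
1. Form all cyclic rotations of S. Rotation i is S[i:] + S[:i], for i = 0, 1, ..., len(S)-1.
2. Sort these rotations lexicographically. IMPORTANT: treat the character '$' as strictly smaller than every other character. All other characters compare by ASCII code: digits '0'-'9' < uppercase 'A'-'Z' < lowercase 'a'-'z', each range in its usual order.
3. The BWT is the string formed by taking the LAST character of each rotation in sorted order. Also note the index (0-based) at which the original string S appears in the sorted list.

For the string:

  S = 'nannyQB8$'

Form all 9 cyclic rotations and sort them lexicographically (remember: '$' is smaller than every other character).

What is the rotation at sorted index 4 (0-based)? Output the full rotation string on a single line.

Answer: annyQB8$n

Derivation:
All 9 rotations (rotation i = S[i:]+S[:i]):
  rot[0] = nannyQB8$
  rot[1] = annyQB8$n
  rot[2] = nnyQB8$na
  rot[3] = nyQB8$nan
  rot[4] = yQB8$nann
  rot[5] = QB8$nanny
  rot[6] = B8$nannyQ
  rot[7] = 8$nannyQB
  rot[8] = $nannyQB8
Sorted (with $ < everything):
  sorted[0] = $nannyQB8
  sorted[1] = 8$nannyQB
  sorted[2] = B8$nannyQ
  sorted[3] = QB8$nanny
  sorted[4] = annyQB8$n
  sorted[5] = nannyQB8$
  sorted[6] = nnyQB8$na
  sorted[7] = nyQB8$nan
  sorted[8] = yQB8$nann
sorted[4] = annyQB8$n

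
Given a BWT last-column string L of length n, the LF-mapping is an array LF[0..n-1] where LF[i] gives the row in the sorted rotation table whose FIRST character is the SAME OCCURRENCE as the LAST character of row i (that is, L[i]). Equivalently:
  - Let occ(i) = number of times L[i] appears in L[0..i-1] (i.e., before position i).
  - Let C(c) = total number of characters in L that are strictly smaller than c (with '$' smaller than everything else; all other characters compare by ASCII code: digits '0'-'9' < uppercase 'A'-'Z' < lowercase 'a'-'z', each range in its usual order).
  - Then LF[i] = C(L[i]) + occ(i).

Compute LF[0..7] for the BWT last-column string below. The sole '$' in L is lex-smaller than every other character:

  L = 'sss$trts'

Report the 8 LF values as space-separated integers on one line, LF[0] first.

Char counts: '$':1, 'r':1, 's':4, 't':2
C (first-col start): C('$')=0, C('r')=1, C('s')=2, C('t')=6
L[0]='s': occ=0, LF[0]=C('s')+0=2+0=2
L[1]='s': occ=1, LF[1]=C('s')+1=2+1=3
L[2]='s': occ=2, LF[2]=C('s')+2=2+2=4
L[3]='$': occ=0, LF[3]=C('$')+0=0+0=0
L[4]='t': occ=0, LF[4]=C('t')+0=6+0=6
L[5]='r': occ=0, LF[5]=C('r')+0=1+0=1
L[6]='t': occ=1, LF[6]=C('t')+1=6+1=7
L[7]='s': occ=3, LF[7]=C('s')+3=2+3=5

Answer: 2 3 4 0 6 1 7 5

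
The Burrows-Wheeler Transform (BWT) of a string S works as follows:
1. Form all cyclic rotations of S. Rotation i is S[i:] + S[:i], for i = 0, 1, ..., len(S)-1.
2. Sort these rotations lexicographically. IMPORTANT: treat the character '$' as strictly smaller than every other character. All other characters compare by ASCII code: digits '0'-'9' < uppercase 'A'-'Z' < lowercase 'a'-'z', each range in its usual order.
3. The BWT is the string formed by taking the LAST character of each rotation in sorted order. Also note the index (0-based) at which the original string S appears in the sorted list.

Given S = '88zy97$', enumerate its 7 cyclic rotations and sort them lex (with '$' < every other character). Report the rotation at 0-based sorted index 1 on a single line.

All 7 rotations (rotation i = S[i:]+S[:i]):
  rot[0] = 88zy97$
  rot[1] = 8zy97$8
  rot[2] = zy97$88
  rot[3] = y97$88z
  rot[4] = 97$88zy
  rot[5] = 7$88zy9
  rot[6] = $88zy97
Sorted (with $ < everything):
  sorted[0] = $88zy97
  sorted[1] = 7$88zy9
  sorted[2] = 88zy97$
  sorted[3] = 8zy97$8
  sorted[4] = 97$88zy
  sorted[5] = y97$88z
  sorted[6] = zy97$88
sorted[1] = 7$88zy9

Answer: 7$88zy9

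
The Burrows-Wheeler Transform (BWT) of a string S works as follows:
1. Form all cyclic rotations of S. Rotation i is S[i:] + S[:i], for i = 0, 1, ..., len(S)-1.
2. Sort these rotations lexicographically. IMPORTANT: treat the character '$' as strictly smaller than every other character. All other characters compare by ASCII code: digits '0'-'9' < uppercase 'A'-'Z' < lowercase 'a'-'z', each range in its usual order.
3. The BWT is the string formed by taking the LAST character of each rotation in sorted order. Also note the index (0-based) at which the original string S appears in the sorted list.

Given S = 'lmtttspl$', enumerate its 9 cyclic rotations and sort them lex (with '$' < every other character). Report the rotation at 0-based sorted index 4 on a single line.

All 9 rotations (rotation i = S[i:]+S[:i]):
  rot[0] = lmtttspl$
  rot[1] = mtttspl$l
  rot[2] = tttspl$lm
  rot[3] = ttspl$lmt
  rot[4] = tspl$lmtt
  rot[5] = spl$lmttt
  rot[6] = pl$lmttts
  rot[7] = l$lmtttsp
  rot[8] = $lmtttspl
Sorted (with $ < everything):
  sorted[0] = $lmtttspl
  sorted[1] = l$lmtttsp
  sorted[2] = lmtttspl$
  sorted[3] = mtttspl$l
  sorted[4] = pl$lmttts
  sorted[5] = spl$lmttt
  sorted[6] = tspl$lmtt
  sorted[7] = ttspl$lmt
  sorted[8] = tttspl$lm
sorted[4] = pl$lmttts

Answer: pl$lmttts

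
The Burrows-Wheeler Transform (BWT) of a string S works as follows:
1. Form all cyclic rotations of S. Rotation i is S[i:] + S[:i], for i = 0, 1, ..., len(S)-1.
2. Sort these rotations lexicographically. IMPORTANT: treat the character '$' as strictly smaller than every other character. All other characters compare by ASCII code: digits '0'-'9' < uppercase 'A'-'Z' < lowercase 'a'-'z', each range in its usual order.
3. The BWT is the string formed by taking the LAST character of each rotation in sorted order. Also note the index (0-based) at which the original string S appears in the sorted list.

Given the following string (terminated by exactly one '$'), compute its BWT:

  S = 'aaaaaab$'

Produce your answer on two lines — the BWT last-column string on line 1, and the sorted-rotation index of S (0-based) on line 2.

Answer: b$aaaaaa
1

Derivation:
All 8 rotations (rotation i = S[i:]+S[:i]):
  rot[0] = aaaaaab$
  rot[1] = aaaaab$a
  rot[2] = aaaab$aa
  rot[3] = aaab$aaa
  rot[4] = aab$aaaa
  rot[5] = ab$aaaaa
  rot[6] = b$aaaaaa
  rot[7] = $aaaaaab
Sorted (with $ < everything):
  sorted[0] = $aaaaaab  (last char: 'b')
  sorted[1] = aaaaaab$  (last char: '$')
  sorted[2] = aaaaab$a  (last char: 'a')
  sorted[3] = aaaab$aa  (last char: 'a')
  sorted[4] = aaab$aaa  (last char: 'a')
  sorted[5] = aab$aaaa  (last char: 'a')
  sorted[6] = ab$aaaaa  (last char: 'a')
  sorted[7] = b$aaaaaa  (last char: 'a')
Last column: b$aaaaaa
Original string S is at sorted index 1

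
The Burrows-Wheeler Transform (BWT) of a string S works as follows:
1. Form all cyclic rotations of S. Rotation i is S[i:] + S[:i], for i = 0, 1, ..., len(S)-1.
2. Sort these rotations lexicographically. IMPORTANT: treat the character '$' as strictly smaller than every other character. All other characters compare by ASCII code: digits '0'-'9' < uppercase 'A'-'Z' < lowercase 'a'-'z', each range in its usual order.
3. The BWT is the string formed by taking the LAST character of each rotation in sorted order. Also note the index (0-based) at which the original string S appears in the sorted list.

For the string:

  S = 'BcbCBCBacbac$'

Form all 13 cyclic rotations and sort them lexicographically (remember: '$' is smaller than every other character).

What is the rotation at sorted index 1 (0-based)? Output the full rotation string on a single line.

All 13 rotations (rotation i = S[i:]+S[:i]):
  rot[0] = BcbCBCBacbac$
  rot[1] = cbCBCBacbac$B
  rot[2] = bCBCBacbac$Bc
  rot[3] = CBCBacbac$Bcb
  rot[4] = BCBacbac$BcbC
  rot[5] = CBacbac$BcbCB
  rot[6] = Bacbac$BcbCBC
  rot[7] = acbac$BcbCBCB
  rot[8] = cbac$BcbCBCBa
  rot[9] = bac$BcbCBCBac
  rot[10] = ac$BcbCBCBacb
  rot[11] = c$BcbCBCBacba
  rot[12] = $BcbCBCBacbac
Sorted (with $ < everything):
  sorted[0] = $BcbCBCBacbac
  sorted[1] = BCBacbac$BcbC
  sorted[2] = Bacbac$BcbCBC
  sorted[3] = BcbCBCBacbac$
  sorted[4] = CBCBacbac$Bcb
  sorted[5] = CBacbac$BcbCB
  sorted[6] = ac$BcbCBCBacb
  sorted[7] = acbac$BcbCBCB
  sorted[8] = bCBCBacbac$Bc
  sorted[9] = bac$BcbCBCBac
  sorted[10] = c$BcbCBCBacba
  sorted[11] = cbCBCBacbac$B
  sorted[12] = cbac$BcbCBCBa
sorted[1] = BCBacbac$BcbC

Answer: BCBacbac$BcbC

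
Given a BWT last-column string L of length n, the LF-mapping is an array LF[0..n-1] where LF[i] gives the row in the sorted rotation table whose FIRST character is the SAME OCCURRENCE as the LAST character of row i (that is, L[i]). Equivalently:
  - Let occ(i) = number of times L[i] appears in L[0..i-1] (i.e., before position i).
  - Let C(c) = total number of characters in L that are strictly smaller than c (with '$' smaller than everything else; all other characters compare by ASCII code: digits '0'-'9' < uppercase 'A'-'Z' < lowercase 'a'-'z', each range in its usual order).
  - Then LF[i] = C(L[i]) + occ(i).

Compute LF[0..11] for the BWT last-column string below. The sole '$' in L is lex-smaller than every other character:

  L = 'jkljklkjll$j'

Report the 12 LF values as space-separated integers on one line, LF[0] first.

Char counts: '$':1, 'j':4, 'k':3, 'l':4
C (first-col start): C('$')=0, C('j')=1, C('k')=5, C('l')=8
L[0]='j': occ=0, LF[0]=C('j')+0=1+0=1
L[1]='k': occ=0, LF[1]=C('k')+0=5+0=5
L[2]='l': occ=0, LF[2]=C('l')+0=8+0=8
L[3]='j': occ=1, LF[3]=C('j')+1=1+1=2
L[4]='k': occ=1, LF[4]=C('k')+1=5+1=6
L[5]='l': occ=1, LF[5]=C('l')+1=8+1=9
L[6]='k': occ=2, LF[6]=C('k')+2=5+2=7
L[7]='j': occ=2, LF[7]=C('j')+2=1+2=3
L[8]='l': occ=2, LF[8]=C('l')+2=8+2=10
L[9]='l': occ=3, LF[9]=C('l')+3=8+3=11
L[10]='$': occ=0, LF[10]=C('$')+0=0+0=0
L[11]='j': occ=3, LF[11]=C('j')+3=1+3=4

Answer: 1 5 8 2 6 9 7 3 10 11 0 4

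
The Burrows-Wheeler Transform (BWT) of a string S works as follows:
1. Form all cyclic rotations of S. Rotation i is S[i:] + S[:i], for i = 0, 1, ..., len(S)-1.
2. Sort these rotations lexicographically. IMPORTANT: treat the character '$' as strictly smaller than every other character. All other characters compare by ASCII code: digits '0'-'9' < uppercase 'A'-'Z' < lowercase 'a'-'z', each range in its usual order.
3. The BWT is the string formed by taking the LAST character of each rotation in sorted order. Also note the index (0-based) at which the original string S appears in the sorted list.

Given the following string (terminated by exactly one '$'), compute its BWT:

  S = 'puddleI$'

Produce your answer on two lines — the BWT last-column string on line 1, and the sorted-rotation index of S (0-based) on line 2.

All 8 rotations (rotation i = S[i:]+S[:i]):
  rot[0] = puddleI$
  rot[1] = uddleI$p
  rot[2] = ddleI$pu
  rot[3] = dleI$pud
  rot[4] = leI$pudd
  rot[5] = eI$puddl
  rot[6] = I$puddle
  rot[7] = $puddleI
Sorted (with $ < everything):
  sorted[0] = $puddleI  (last char: 'I')
  sorted[1] = I$puddle  (last char: 'e')
  sorted[2] = ddleI$pu  (last char: 'u')
  sorted[3] = dleI$pud  (last char: 'd')
  sorted[4] = eI$puddl  (last char: 'l')
  sorted[5] = leI$pudd  (last char: 'd')
  sorted[6] = puddleI$  (last char: '$')
  sorted[7] = uddleI$p  (last char: 'p')
Last column: Ieudld$p
Original string S is at sorted index 6

Answer: Ieudld$p
6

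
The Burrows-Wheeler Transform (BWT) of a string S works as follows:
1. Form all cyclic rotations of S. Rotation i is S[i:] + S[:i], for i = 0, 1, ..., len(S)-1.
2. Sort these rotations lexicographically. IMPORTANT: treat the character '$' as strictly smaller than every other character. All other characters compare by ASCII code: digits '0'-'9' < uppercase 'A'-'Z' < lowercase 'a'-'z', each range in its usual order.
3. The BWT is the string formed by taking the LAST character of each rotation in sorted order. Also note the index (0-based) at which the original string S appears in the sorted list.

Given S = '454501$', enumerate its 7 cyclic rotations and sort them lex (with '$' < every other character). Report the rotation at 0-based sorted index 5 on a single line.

All 7 rotations (rotation i = S[i:]+S[:i]):
  rot[0] = 454501$
  rot[1] = 54501$4
  rot[2] = 4501$45
  rot[3] = 501$454
  rot[4] = 01$4545
  rot[5] = 1$45450
  rot[6] = $454501
Sorted (with $ < everything):
  sorted[0] = $454501
  sorted[1] = 01$4545
  sorted[2] = 1$45450
  sorted[3] = 4501$45
  sorted[4] = 454501$
  sorted[5] = 501$454
  sorted[6] = 54501$4
sorted[5] = 501$454

Answer: 501$454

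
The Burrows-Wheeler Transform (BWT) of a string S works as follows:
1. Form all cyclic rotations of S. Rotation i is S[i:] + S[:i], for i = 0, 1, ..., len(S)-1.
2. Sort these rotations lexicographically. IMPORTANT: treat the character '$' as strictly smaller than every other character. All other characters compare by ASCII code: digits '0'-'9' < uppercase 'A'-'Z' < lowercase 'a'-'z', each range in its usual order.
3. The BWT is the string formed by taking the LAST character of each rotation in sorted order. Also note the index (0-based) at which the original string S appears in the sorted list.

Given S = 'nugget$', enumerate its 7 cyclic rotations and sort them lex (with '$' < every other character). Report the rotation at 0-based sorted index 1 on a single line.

All 7 rotations (rotation i = S[i:]+S[:i]):
  rot[0] = nugget$
  rot[1] = ugget$n
  rot[2] = gget$nu
  rot[3] = get$nug
  rot[4] = et$nugg
  rot[5] = t$nugge
  rot[6] = $nugget
Sorted (with $ < everything):
  sorted[0] = $nugget
  sorted[1] = et$nugg
  sorted[2] = get$nug
  sorted[3] = gget$nu
  sorted[4] = nugget$
  sorted[5] = t$nugge
  sorted[6] = ugget$n
sorted[1] = et$nugg

Answer: et$nugg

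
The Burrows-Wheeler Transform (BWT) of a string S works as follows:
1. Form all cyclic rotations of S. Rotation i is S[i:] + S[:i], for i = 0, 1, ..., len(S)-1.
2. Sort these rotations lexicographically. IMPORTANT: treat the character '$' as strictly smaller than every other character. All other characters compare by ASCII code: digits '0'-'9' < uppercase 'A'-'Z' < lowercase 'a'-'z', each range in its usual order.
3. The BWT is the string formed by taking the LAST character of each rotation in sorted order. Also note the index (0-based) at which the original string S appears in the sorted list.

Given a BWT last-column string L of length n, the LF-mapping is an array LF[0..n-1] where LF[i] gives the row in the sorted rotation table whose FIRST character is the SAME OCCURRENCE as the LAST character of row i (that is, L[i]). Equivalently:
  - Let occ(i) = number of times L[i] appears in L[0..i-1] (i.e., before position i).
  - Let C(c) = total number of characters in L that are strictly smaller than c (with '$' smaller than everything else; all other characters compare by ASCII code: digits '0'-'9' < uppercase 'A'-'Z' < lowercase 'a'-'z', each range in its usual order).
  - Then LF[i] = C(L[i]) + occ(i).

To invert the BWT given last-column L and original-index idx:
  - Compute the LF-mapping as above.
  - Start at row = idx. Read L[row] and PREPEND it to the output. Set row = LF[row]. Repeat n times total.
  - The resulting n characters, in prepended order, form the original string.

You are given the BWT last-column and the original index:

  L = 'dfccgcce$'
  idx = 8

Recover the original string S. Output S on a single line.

Answer: gcefcccd$

Derivation:
LF mapping: 5 7 1 2 8 3 4 6 0
Walk LF starting at row 8, prepending L[row]:
  step 1: row=8, L[8]='$', prepend. Next row=LF[8]=0
  step 2: row=0, L[0]='d', prepend. Next row=LF[0]=5
  step 3: row=5, L[5]='c', prepend. Next row=LF[5]=3
  step 4: row=3, L[3]='c', prepend. Next row=LF[3]=2
  step 5: row=2, L[2]='c', prepend. Next row=LF[2]=1
  step 6: row=1, L[1]='f', prepend. Next row=LF[1]=7
  step 7: row=7, L[7]='e', prepend. Next row=LF[7]=6
  step 8: row=6, L[6]='c', prepend. Next row=LF[6]=4
  step 9: row=4, L[4]='g', prepend. Next row=LF[4]=8
Reversed output: gcefcccd$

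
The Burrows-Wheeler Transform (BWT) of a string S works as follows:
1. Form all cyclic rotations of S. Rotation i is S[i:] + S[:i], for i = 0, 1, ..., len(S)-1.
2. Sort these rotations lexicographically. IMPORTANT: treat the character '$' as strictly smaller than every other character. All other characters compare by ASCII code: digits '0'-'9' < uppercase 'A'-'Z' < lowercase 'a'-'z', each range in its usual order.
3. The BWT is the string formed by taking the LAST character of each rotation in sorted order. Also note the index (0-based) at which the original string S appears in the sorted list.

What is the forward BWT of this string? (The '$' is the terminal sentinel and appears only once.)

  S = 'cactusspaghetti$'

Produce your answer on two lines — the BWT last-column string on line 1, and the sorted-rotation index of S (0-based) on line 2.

Answer: icp$ahagtssutect
3

Derivation:
All 16 rotations (rotation i = S[i:]+S[:i]):
  rot[0] = cactusspaghetti$
  rot[1] = actusspaghetti$c
  rot[2] = ctusspaghetti$ca
  rot[3] = tusspaghetti$cac
  rot[4] = usspaghetti$cact
  rot[5] = sspaghetti$cactu
  rot[6] = spaghetti$cactus
  rot[7] = paghetti$cactuss
  rot[8] = aghetti$cactussp
  rot[9] = ghetti$cactusspa
  rot[10] = hetti$cactusspag
  rot[11] = etti$cactusspagh
  rot[12] = tti$cactusspaghe
  rot[13] = ti$cactusspaghet
  rot[14] = i$cactusspaghett
  rot[15] = $cactusspaghetti
Sorted (with $ < everything):
  sorted[0] = $cactusspaghetti  (last char: 'i')
  sorted[1] = actusspaghetti$c  (last char: 'c')
  sorted[2] = aghetti$cactussp  (last char: 'p')
  sorted[3] = cactusspaghetti$  (last char: '$')
  sorted[4] = ctusspaghetti$ca  (last char: 'a')
  sorted[5] = etti$cactusspagh  (last char: 'h')
  sorted[6] = ghetti$cactusspa  (last char: 'a')
  sorted[7] = hetti$cactusspag  (last char: 'g')
  sorted[8] = i$cactusspaghett  (last char: 't')
  sorted[9] = paghetti$cactuss  (last char: 's')
  sorted[10] = spaghetti$cactus  (last char: 's')
  sorted[11] = sspaghetti$cactu  (last char: 'u')
  sorted[12] = ti$cactusspaghet  (last char: 't')
  sorted[13] = tti$cactusspaghe  (last char: 'e')
  sorted[14] = tusspaghetti$cac  (last char: 'c')
  sorted[15] = usspaghetti$cact  (last char: 't')
Last column: icp$ahagtssutect
Original string S is at sorted index 3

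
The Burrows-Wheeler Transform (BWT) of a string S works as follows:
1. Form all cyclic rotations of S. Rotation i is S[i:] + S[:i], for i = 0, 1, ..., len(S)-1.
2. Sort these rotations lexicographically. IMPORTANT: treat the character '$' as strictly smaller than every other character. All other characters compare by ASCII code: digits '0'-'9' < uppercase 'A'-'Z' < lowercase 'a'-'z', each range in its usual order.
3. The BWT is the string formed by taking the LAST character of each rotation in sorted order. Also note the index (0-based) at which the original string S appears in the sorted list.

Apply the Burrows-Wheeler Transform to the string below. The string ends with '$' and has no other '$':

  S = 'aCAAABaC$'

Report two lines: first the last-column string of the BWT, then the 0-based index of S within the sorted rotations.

All 9 rotations (rotation i = S[i:]+S[:i]):
  rot[0] = aCAAABaC$
  rot[1] = CAAABaC$a
  rot[2] = AAABaC$aC
  rot[3] = AABaC$aCA
  rot[4] = ABaC$aCAA
  rot[5] = BaC$aCAAA
  rot[6] = aC$aCAAAB
  rot[7] = C$aCAAABa
  rot[8] = $aCAAABaC
Sorted (with $ < everything):
  sorted[0] = $aCAAABaC  (last char: 'C')
  sorted[1] = AAABaC$aC  (last char: 'C')
  sorted[2] = AABaC$aCA  (last char: 'A')
  sorted[3] = ABaC$aCAA  (last char: 'A')
  sorted[4] = BaC$aCAAA  (last char: 'A')
  sorted[5] = C$aCAAABa  (last char: 'a')
  sorted[6] = CAAABaC$a  (last char: 'a')
  sorted[7] = aC$aCAAAB  (last char: 'B')
  sorted[8] = aCAAABaC$  (last char: '$')
Last column: CCAAAaaB$
Original string S is at sorted index 8

Answer: CCAAAaaB$
8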